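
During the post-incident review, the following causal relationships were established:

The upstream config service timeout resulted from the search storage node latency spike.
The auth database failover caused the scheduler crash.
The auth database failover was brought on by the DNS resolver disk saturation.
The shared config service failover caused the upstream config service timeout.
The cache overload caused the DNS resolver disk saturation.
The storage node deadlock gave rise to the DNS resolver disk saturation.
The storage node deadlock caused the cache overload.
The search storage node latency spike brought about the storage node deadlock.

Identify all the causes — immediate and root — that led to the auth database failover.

the DNS resolver disk saturation, the cache overload, the search storage node latency spike, the storage node deadlock

Immediate cause of the auth database failover: the DNS resolver disk saturation.
Further upstream: the search storage node latency spike, the storage node deadlock, the cache overload.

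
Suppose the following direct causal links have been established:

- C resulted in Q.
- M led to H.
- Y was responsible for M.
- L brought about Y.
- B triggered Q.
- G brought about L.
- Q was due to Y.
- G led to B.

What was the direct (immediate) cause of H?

M

Upstream contributors include G, L, Y, but only M feeds directly into H.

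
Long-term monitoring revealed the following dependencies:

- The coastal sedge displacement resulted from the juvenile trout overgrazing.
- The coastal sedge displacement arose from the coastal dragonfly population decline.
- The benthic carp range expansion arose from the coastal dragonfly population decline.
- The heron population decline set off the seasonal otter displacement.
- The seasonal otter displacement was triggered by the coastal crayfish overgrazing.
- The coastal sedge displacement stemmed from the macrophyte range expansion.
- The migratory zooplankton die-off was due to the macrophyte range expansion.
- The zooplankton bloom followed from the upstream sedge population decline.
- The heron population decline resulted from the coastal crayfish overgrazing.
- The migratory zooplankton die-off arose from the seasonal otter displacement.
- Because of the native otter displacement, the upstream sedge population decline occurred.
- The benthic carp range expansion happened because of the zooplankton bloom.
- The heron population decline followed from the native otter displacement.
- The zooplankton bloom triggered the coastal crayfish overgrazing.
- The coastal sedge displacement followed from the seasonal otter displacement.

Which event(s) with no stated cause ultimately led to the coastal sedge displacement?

Tracing upstream from the coastal sedge displacement: the coastal sedge displacement ← the seasonal otter displacement ← the heron population decline ← the native otter displacement.
A separate upstream branch: the coastal sedge displacement ← the juvenile trout overgrazing.
A separate upstream branch: the coastal sedge displacement ← the macrophyte range expansion.
A separate upstream branch: the coastal sedge displacement ← the coastal dragonfly population decline.
Each of those chain origins has no stated cause.

the coastal dragonfly population decline, the juvenile trout overgrazing, the macrophyte range expansion, the native otter displacement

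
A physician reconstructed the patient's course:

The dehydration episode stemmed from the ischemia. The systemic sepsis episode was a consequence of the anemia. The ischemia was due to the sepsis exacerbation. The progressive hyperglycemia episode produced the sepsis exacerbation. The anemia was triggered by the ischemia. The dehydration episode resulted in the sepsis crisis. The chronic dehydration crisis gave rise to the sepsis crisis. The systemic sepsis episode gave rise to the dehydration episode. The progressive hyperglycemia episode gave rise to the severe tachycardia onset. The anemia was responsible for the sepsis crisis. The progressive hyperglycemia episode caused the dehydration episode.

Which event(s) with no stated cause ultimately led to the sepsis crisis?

Tracing upstream from the sepsis crisis: the sepsis crisis ← the chronic dehydration crisis.
A separate upstream branch: the sepsis crisis ← the dehydration episode ← the progressive hyperglycemia episode.
Each of those chain origins has no stated cause.

the chronic dehydration crisis, the progressive hyperglycemia episode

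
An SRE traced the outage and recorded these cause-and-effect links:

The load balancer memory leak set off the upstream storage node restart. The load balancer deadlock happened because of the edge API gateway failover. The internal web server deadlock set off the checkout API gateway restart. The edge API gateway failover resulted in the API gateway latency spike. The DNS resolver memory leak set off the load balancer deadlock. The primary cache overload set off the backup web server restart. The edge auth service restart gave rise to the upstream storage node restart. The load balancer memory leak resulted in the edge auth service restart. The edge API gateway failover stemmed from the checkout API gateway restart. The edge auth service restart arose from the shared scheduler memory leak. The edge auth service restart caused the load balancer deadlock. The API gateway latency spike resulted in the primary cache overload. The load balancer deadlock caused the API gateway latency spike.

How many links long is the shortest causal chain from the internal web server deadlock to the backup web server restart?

Shortest chain: the internal web server deadlock → the checkout API gateway restart → the edge API gateway failover → the API gateway latency spike → the primary cache overload → the backup web server restart.

5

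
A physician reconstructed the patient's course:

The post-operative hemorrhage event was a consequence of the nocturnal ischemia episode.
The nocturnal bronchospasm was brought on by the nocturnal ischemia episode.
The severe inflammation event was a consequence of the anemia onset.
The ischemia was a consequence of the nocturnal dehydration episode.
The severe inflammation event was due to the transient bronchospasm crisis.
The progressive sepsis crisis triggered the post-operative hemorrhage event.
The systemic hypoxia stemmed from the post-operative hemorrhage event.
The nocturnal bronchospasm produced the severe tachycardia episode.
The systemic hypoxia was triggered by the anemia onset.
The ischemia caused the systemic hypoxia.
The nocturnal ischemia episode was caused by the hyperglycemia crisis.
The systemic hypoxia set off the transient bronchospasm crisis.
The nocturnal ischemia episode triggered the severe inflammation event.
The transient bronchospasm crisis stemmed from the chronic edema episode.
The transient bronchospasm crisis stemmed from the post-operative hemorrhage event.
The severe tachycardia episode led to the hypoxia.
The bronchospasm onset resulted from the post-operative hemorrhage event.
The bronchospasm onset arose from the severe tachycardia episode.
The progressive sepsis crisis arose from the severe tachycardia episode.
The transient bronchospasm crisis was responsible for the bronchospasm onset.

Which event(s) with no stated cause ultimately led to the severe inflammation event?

Tracing upstream from the severe inflammation event: the severe inflammation event ← the nocturnal ischemia episode ← the hyperglycemia crisis.
A separate upstream branch: the severe inflammation event ← the anemia onset.
A separate upstream branch: the severe inflammation event ← the transient bronchospasm crisis ← the chronic edema episode.
A separate upstream branch: the severe inflammation event ← the transient bronchospasm crisis ← the systemic hypoxia ← the ischemia ← the nocturnal dehydration episode.
Each of those chain origins has no stated cause.

the anemia onset, the chronic edema episode, the hyperglycemia crisis, the nocturnal dehydration episode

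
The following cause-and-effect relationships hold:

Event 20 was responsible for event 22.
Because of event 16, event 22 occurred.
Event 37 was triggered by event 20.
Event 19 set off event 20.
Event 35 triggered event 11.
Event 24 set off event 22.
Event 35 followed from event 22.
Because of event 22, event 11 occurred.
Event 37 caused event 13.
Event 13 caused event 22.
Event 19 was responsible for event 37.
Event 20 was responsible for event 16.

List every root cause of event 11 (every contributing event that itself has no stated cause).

event 19, event 24

Tracing upstream from event 11: event 11 ← event 22 ← event 20 ← event 19.
A separate upstream branch: event 11 ← event 22 ← event 24.
Each of those chain origins has no stated cause.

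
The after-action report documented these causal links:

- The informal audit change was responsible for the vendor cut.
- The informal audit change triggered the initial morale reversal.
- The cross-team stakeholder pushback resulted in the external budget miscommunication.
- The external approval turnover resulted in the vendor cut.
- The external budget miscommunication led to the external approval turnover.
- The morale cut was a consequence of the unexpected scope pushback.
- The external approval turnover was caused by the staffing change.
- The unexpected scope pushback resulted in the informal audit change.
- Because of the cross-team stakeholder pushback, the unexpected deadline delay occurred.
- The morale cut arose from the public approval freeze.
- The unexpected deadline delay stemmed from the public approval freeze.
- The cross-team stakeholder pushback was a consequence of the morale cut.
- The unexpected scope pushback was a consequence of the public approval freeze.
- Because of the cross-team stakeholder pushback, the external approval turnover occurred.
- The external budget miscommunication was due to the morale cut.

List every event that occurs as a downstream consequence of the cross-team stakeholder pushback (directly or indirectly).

the external approval turnover, the external budget miscommunication, the unexpected deadline delay, the vendor cut

Direct effects: the external budget miscommunication, the unexpected deadline delay, the external approval turnover.
2 steps out: the vendor cut.
Not reachable from it: the public approval freeze, the unexpected scope pushback, the staffing change, the morale cut, the informal audit change, the initial morale reversal.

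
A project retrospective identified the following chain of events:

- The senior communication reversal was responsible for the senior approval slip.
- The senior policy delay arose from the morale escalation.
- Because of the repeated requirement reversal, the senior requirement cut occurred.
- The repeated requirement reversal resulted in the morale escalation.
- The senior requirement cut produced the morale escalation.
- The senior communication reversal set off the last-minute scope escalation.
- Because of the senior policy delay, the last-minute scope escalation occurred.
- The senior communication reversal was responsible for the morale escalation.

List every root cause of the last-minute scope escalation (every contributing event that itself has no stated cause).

the repeated requirement reversal, the senior communication reversal

Tracing upstream from the last-minute scope escalation: the last-minute scope escalation ← the senior communication reversal.
A separate upstream branch: the last-minute scope escalation ← the senior policy delay ← the morale escalation ← the repeated requirement reversal.
Each of those chain origins has no stated cause.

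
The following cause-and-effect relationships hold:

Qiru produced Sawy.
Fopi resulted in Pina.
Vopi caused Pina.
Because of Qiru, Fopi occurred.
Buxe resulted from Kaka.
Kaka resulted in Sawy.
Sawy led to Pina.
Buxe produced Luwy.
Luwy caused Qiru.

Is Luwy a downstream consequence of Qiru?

No

Qiru leads to Sawy, Fopi, Pina; Luwy is not among them.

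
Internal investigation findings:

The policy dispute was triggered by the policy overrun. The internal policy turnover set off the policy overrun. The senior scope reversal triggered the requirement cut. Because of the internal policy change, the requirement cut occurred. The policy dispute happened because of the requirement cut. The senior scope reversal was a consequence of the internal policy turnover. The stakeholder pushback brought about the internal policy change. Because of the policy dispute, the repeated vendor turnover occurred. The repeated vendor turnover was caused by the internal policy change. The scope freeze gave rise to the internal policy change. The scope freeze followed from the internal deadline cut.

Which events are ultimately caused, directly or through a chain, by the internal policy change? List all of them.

the policy dispute, the repeated vendor turnover, the requirement cut

Direct effects: the requirement cut, the repeated vendor turnover.
2 steps out: the policy dispute.
Not reachable from it: the internal policy turnover, the senior scope reversal, the internal deadline cut, the stakeholder pushback, the scope freeze, the policy overrun.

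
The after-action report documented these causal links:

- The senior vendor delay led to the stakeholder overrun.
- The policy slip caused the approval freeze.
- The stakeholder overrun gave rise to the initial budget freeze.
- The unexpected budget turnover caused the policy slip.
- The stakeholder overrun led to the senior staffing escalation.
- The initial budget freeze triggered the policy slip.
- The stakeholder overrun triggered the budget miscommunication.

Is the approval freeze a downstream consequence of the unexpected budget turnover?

There is a causal chain: the unexpected budget turnover → the policy slip → the approval freeze.

Yes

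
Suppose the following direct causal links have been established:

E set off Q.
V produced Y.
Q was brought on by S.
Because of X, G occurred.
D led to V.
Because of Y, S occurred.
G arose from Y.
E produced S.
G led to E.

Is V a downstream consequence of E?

E leads to S, Q; V is not among them.

No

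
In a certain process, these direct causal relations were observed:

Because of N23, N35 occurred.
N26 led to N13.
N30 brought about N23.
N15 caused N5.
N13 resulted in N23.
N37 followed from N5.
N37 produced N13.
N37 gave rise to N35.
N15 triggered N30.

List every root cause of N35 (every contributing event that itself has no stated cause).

N15, N26

Tracing upstream from N35: N35 ← N37 ← N5 ← N15.
A separate upstream branch: N35 ← N23 ← N13 ← N26.
Each of those chain origins has no stated cause.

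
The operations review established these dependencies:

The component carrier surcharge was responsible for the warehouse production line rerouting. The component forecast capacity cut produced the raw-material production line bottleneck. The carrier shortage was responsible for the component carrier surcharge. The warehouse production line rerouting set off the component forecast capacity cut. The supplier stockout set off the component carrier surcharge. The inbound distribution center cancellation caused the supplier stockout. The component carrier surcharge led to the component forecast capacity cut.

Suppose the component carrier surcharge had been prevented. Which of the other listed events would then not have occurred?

Downstream of the component carrier surcharge: the warehouse production line rerouting, the component forecast capacity cut, the raw-material production line bottleneck.

the component forecast capacity cut, the raw-material production line bottleneck, the warehouse production line rerouting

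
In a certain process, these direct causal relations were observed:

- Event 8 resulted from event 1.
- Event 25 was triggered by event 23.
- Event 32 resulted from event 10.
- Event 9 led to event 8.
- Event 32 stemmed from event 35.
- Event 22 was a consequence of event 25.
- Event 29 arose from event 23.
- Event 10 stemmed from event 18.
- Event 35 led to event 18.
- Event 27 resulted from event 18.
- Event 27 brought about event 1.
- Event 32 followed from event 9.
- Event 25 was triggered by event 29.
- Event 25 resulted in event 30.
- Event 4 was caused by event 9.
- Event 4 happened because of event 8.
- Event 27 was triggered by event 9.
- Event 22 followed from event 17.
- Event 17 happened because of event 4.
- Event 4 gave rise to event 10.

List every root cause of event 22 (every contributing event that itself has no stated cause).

Tracing upstream from event 22: event 22 ← event 25 ← event 23.
A separate upstream branch: event 22 ← event 17 ← event 4 ← event 8 ← event 1 ← event 27 ← event 18 ← event 35.
A separate upstream branch: event 22 ← event 17 ← event 4 ← event 9.
Each of those chain origins has no stated cause.

event 23, event 35, event 9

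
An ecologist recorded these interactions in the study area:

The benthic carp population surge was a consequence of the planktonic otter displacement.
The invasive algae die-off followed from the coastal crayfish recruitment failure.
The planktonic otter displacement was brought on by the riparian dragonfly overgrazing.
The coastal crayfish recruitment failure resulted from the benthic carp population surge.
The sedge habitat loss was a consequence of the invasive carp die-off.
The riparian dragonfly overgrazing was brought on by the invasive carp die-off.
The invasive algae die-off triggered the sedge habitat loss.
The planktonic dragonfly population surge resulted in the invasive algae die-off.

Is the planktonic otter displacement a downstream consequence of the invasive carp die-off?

There is a causal chain: the invasive carp die-off → the riparian dragonfly overgrazing → the planktonic otter displacement.

Yes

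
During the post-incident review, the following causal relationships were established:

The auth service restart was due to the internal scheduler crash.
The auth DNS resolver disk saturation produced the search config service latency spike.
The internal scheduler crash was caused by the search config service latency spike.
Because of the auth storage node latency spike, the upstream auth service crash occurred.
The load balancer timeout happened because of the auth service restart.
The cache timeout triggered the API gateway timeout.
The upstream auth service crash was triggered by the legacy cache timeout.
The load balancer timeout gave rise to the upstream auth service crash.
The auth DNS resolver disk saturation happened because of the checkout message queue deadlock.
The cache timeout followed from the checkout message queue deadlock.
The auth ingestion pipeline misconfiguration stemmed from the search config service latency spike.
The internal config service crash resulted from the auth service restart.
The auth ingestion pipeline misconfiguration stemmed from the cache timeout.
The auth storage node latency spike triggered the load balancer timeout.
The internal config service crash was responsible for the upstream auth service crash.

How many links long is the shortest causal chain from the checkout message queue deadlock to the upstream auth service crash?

6

Shortest chain: the checkout message queue deadlock → the auth DNS resolver disk saturation → the search config service latency spike → the internal scheduler crash → the auth service restart → the load balancer timeout → the upstream auth service crash.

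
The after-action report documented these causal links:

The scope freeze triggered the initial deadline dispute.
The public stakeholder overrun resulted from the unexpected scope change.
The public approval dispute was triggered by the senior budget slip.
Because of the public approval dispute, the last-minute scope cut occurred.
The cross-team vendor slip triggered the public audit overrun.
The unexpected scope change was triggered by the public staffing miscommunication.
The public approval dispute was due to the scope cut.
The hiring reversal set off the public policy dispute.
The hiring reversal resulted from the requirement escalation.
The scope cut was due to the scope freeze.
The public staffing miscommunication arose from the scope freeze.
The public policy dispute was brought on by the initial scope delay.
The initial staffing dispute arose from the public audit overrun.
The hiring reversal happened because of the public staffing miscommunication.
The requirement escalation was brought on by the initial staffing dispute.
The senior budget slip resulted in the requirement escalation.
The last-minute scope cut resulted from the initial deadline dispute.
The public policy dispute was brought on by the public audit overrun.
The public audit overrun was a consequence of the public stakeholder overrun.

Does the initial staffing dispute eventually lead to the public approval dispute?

No

The initial staffing dispute leads to the requirement escalation, the hiring reversal, the public policy dispute; the public approval dispute is not among them.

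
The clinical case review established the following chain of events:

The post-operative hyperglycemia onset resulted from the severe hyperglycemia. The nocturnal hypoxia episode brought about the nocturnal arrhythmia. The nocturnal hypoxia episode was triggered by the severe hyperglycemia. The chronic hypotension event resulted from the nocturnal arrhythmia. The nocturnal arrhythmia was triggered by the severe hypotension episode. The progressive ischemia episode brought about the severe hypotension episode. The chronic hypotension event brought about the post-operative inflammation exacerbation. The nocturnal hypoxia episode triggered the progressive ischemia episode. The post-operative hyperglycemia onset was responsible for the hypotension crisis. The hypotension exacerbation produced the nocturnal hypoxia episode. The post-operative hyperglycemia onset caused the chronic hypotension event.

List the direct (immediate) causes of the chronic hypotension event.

Upstream contributors include the severe hyperglycemia, the nocturnal hypoxia episode, the progressive ischemia episode, the severe hypotension episode, the hypotension exacerbation, but only the nocturnal arrhythmia, the post-operative hyperglycemia onset feed directly into the chronic hypotension event.

the nocturnal arrhythmia, the post-operative hyperglycemia onset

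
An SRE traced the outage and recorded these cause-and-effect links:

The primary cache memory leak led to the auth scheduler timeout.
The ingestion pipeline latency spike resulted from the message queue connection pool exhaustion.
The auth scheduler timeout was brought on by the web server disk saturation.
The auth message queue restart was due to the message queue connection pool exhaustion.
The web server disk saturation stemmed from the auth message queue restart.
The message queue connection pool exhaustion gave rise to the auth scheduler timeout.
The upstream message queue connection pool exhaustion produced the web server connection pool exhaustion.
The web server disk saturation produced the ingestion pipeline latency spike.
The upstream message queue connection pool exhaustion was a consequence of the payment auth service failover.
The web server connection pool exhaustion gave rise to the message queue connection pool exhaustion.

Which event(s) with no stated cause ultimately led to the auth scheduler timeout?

Tracing upstream from the auth scheduler timeout: the auth scheduler timeout ← the message queue connection pool exhaustion ← the web server connection pool exhaustion ← the upstream message queue connection pool exhaustion ← the payment auth service failover.
A separate upstream branch: the auth scheduler timeout ← the primary cache memory leak.
Each of those chain origins has no stated cause.

the payment auth service failover, the primary cache memory leak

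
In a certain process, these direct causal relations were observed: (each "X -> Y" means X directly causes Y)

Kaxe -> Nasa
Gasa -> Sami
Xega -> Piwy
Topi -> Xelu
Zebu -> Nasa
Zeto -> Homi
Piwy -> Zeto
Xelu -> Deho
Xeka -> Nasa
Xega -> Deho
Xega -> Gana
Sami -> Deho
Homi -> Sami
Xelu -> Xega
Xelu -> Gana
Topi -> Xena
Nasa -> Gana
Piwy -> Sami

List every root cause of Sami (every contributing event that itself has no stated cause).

Tracing upstream from Sami: Sami ← Piwy ← Xega ← Xelu ← Topi.
A separate upstream branch: Sami ← Gasa.
Each of those chain origins has no stated cause.

Gasa, Topi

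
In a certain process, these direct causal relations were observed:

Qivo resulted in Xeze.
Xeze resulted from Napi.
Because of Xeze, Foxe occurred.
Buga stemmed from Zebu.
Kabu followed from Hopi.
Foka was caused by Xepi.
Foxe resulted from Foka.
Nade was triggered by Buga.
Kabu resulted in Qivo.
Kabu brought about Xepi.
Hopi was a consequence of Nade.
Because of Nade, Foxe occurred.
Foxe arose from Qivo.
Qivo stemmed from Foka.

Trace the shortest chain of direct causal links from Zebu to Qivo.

Zebu → Buga
Buga → Nade
Nade → Hopi
Hopi → Kabu
Kabu → Qivo
Length: 5 steps.

Zebu → Buga → Nade → Hopi → Kabu → Qivo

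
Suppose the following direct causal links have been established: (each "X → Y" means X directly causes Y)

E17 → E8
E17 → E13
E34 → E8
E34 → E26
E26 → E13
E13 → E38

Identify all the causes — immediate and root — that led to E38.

E13, E17, E26, E34

Immediate cause of E38: E13.
Further upstream: E34, E17, E26.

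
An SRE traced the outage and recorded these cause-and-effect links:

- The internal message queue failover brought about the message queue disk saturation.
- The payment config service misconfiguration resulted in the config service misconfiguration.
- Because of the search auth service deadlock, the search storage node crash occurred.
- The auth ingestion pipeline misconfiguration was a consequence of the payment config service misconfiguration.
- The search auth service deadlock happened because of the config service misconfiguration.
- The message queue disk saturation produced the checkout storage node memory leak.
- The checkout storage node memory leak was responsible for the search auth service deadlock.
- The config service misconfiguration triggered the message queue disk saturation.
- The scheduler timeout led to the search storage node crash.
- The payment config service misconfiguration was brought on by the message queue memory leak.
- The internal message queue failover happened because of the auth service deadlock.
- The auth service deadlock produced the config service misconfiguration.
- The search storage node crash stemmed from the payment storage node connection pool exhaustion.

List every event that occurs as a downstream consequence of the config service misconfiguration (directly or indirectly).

Direct effects: the message queue disk saturation, the search auth service deadlock.
2 steps out: the checkout storage node memory leak, the search storage node crash.
Not reachable from it: the auth service deadlock, the message queue memory leak, the payment config service misconfiguration, the internal message queue failover, the payment storage node connection pool exhaustion, the auth ingestion pipeline misconfiguration, the scheduler timeout.

the checkout storage node memory leak, the message queue disk saturation, the search auth service deadlock, the search storage node crash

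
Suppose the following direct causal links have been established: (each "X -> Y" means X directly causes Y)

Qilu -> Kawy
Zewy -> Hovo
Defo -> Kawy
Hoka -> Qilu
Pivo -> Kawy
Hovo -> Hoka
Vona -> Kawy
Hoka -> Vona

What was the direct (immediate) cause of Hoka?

Upstream contributors include Zewy, but only Hovo feeds directly into Hoka.

Hovo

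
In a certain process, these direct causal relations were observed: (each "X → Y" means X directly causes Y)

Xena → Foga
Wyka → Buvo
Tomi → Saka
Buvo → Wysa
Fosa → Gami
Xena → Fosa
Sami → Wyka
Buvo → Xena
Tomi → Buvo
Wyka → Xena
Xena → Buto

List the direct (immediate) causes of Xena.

Buvo, Wyka

Upstream contributors include Tomi, Sami, but only Buvo, Wyka feed directly into Xena.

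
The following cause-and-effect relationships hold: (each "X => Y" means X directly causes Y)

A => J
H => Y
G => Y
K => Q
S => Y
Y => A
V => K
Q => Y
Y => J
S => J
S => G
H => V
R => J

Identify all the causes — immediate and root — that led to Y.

G, H, K, Q, S, V

Immediate causes of Y: S, H, G, Q.
Further upstream: V, K.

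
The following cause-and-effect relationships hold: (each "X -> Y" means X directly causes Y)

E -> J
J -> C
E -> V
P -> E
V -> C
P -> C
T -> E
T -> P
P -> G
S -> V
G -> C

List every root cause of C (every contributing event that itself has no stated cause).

S, T

Tracing upstream from C: C ← P ← T.
A separate upstream branch: C ← V ← S.
Each of those chain origins has no stated cause.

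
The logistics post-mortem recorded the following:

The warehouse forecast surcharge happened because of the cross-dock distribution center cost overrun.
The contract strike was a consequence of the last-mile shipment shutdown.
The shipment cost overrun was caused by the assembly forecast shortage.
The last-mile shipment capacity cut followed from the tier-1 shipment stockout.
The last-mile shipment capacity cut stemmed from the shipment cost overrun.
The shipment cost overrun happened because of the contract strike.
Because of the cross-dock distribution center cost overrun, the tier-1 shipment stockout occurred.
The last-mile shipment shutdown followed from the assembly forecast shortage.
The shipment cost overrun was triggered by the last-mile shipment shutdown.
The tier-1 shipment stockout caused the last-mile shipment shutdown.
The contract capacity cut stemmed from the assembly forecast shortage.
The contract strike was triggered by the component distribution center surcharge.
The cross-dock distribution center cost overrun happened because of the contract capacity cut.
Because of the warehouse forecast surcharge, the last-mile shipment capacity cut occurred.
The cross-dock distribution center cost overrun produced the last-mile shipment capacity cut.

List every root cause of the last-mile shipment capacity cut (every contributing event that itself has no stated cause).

Tracing upstream from the last-mile shipment capacity cut: the last-mile shipment capacity cut ← the shipment cost overrun ← the assembly forecast shortage.
A separate upstream branch: the last-mile shipment capacity cut ← the shipment cost overrun ← the contract strike ← the component distribution center surcharge.
Each of those chain origins has no stated cause.

the assembly forecast shortage, the component distribution center surcharge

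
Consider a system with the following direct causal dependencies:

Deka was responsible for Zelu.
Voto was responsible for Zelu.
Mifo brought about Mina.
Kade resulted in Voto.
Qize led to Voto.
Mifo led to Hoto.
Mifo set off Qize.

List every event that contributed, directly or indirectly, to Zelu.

Immediate causes of Zelu: Voto, Deka.
Further upstream: Mifo, Kade, Qize.

Deka, Kade, Mifo, Qize, Voto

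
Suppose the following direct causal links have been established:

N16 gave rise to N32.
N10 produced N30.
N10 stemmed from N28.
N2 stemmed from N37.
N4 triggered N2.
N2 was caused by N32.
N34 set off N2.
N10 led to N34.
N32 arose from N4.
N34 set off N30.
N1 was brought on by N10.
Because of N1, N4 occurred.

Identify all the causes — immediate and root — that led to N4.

Immediate cause of N4: N1.
Further upstream: N28, N10.

N1, N10, N28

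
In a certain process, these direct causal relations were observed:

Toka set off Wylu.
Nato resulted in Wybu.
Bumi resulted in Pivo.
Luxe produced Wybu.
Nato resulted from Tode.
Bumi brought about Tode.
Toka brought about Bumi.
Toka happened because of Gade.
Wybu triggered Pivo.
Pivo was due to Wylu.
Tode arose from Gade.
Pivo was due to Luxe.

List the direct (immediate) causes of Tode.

Bumi, Gade

Upstream contributors include Toka, but only Bumi, Gade feed directly into Tode.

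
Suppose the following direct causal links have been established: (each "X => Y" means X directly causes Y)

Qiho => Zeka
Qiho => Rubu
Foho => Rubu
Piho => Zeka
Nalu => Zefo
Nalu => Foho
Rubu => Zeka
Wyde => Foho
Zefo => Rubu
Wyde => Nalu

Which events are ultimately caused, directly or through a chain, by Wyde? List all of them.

Foho, Nalu, Rubu, Zefo, Zeka

Direct effects: Nalu, Foho.
2 steps out: Zefo, Rubu.
3 steps out: Zeka.
Not reachable from it: Qiho, Piho.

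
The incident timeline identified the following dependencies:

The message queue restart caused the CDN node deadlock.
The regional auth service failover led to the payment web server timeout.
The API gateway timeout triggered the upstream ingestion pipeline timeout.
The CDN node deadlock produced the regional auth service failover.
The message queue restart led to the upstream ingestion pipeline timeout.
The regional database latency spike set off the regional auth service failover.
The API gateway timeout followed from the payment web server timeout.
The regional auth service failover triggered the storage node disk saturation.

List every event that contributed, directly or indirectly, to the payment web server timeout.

the CDN node deadlock, the message queue restart, the regional auth service failover, the regional database latency spike

Immediate cause of the payment web server timeout: the regional auth service failover.
Further upstream: the message queue restart, the CDN node deadlock, the regional database latency spike.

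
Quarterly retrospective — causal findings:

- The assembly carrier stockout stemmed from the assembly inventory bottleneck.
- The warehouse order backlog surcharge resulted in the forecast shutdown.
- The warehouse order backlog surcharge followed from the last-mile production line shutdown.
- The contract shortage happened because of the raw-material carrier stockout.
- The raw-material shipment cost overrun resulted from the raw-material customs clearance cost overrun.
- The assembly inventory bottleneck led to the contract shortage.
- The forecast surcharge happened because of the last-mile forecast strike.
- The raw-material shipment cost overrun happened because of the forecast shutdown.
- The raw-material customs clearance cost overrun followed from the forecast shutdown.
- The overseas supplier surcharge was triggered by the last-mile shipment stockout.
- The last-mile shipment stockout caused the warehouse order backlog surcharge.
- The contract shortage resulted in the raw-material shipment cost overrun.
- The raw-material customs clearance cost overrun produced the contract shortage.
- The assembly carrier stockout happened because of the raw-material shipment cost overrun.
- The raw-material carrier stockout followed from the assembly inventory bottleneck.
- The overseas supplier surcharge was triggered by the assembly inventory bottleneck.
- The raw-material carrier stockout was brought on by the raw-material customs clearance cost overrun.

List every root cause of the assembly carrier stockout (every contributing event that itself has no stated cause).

Tracing upstream from the assembly carrier stockout: the assembly carrier stockout ← the raw-material shipment cost overrun ← the forecast shutdown ← the warehouse order backlog surcharge ← the last-mile production line shutdown.
A separate upstream branch: the assembly carrier stockout ← the assembly inventory bottleneck.
A separate upstream branch: the assembly carrier stockout ← the raw-material shipment cost overrun ← the forecast shutdown ← the warehouse order backlog surcharge ← the last-mile shipment stockout.
Each of those chain origins has no stated cause.

the assembly inventory bottleneck, the last-mile production line shutdown, the last-mile shipment stockout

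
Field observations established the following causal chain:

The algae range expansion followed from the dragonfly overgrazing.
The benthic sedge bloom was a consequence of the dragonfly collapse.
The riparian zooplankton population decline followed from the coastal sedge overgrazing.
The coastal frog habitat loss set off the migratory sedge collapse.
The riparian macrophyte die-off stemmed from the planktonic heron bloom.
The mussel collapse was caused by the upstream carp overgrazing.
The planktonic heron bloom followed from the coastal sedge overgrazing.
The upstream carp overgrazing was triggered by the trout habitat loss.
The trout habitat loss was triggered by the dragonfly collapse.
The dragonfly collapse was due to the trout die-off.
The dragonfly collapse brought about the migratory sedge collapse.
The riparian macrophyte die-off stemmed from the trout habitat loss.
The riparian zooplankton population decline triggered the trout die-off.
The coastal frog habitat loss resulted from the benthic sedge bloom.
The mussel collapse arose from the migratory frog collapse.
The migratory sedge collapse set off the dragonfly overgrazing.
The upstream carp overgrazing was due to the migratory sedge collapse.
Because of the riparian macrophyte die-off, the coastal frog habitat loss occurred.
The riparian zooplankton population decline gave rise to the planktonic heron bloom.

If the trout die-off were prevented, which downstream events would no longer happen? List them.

the benthic sedge bloom, the dragonfly collapse, the trout habitat loss

Downstream of the trout die-off: the dragonfly collapse, the benthic sedge bloom, the trout habitat loss, the riparian macrophyte die-off, the coastal frog habitat loss, the migratory sedge collapse, the dragonfly overgrazing, the upstream carp overgrazing, the algae range expansion, the mussel collapse.
Of those, still caused via another path: the riparian macrophyte die-off, the coastal frog habitat loss, the migratory sedge collapse, the dragonfly overgrazing, the upstream carp overgrazing, the algae range expansion, the mussel collapse.
The remainder have no surviving cause.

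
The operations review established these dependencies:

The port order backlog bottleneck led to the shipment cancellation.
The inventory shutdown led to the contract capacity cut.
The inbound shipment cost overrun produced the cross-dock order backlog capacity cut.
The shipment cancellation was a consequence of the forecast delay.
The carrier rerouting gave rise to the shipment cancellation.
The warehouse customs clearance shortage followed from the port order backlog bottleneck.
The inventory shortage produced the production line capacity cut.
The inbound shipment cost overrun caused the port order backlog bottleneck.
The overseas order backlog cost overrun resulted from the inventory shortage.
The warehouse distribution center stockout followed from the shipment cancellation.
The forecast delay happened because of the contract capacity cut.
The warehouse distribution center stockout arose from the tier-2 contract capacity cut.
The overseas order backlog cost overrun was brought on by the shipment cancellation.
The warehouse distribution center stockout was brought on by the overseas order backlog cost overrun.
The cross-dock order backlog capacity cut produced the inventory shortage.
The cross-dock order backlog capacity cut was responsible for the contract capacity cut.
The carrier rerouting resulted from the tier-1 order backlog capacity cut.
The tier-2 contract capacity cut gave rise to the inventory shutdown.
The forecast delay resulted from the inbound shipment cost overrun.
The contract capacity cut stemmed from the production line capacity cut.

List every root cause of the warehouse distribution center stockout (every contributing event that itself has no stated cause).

the inbound shipment cost overrun, the tier-1 order backlog capacity cut, the tier-2 contract capacity cut

Tracing upstream from the warehouse distribution center stockout: the warehouse distribution center stockout ← the shipment cancellation ← the carrier rerouting ← the tier-1 order backlog capacity cut.
A separate upstream branch: the warehouse distribution center stockout ← the shipment cancellation ← the port order backlog bottleneck ← the inbound shipment cost overrun.
A separate upstream branch: the warehouse distribution center stockout ← the tier-2 contract capacity cut.
Each of those chain origins has no stated cause.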